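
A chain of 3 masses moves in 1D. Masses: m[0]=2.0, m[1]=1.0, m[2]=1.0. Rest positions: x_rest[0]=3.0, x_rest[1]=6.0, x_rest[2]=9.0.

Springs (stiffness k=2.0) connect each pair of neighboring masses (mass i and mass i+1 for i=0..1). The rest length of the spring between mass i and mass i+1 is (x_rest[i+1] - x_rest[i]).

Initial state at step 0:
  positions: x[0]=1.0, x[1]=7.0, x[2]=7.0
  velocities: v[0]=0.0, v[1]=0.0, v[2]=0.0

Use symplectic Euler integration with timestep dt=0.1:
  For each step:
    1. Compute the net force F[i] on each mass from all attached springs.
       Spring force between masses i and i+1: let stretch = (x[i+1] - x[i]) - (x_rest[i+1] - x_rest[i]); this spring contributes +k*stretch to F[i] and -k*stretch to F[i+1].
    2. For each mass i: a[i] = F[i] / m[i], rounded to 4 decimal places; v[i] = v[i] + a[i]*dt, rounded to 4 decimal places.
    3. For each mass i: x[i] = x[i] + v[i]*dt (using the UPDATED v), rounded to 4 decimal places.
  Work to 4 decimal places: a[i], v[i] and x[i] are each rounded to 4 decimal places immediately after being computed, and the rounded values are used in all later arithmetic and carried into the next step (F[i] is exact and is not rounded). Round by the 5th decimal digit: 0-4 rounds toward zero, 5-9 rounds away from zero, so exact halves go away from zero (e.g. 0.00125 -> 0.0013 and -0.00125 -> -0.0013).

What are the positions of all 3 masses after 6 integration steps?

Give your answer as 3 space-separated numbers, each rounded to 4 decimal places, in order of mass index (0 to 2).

Step 0: x=[1.0000 7.0000 7.0000] v=[0.0000 0.0000 0.0000]
Step 1: x=[1.0300 6.8800 7.0600] v=[0.3000 -1.2000 0.6000]
Step 2: x=[1.0885 6.6466 7.1764] v=[0.5850 -2.3340 1.1640]
Step 3: x=[1.1726 6.3126 7.3422] v=[0.8408 -3.3397 1.6580]
Step 4: x=[1.2781 5.8964 7.5474] v=[1.0548 -4.1618 2.0521]
Step 5: x=[1.3998 5.4209 7.7796] v=[1.2166 -4.7553 2.3219]
Step 6: x=[1.5317 4.9121 8.0246] v=[1.3187 -5.0878 2.4502]

Answer: 1.5317 4.9121 8.0246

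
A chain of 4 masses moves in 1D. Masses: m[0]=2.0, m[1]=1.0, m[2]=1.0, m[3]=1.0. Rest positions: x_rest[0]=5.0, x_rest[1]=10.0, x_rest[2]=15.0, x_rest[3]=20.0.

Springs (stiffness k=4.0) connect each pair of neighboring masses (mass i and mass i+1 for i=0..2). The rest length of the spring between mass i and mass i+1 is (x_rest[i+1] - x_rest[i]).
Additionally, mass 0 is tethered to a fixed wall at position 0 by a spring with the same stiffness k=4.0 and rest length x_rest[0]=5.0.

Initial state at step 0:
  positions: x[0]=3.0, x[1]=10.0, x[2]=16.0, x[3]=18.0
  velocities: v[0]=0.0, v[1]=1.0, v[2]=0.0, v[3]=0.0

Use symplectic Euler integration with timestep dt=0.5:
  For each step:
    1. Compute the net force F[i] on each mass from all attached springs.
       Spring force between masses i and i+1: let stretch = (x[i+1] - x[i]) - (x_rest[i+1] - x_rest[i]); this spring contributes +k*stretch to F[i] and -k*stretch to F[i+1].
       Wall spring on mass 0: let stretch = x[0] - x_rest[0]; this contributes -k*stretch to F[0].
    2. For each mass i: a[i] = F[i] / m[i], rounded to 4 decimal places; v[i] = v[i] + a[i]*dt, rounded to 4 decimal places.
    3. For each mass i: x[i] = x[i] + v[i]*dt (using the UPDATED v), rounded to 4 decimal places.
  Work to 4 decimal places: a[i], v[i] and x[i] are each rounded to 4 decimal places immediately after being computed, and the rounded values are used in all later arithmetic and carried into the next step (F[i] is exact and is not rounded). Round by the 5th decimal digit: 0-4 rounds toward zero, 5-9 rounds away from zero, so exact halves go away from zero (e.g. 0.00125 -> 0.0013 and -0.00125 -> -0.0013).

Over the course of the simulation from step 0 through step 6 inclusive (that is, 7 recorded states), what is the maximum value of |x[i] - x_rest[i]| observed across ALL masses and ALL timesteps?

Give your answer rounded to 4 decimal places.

Step 0: x=[3.0000 10.0000 16.0000 18.0000] v=[0.0000 1.0000 0.0000 0.0000]
Step 1: x=[5.0000 9.5000 12.0000 21.0000] v=[4.0000 -1.0000 -8.0000 6.0000]
Step 2: x=[6.7500 7.0000 14.5000 20.0000] v=[3.5000 -5.0000 5.0000 -2.0000]
Step 3: x=[5.2500 11.7500 15.0000 18.5000] v=[-3.0000 9.5000 1.0000 -3.0000]
Step 4: x=[4.3750 13.2500 15.7500 18.5000] v=[-1.7500 3.0000 1.5000 0.0000]
Step 5: x=[5.7500 8.3750 16.7500 20.7500] v=[2.7500 -9.7500 2.0000 4.5000]
Step 6: x=[5.5625 9.2500 13.3750 24.0000] v=[-0.3750 1.7500 -6.7500 6.5000]
Max displacement = 4.0000

Answer: 4.0000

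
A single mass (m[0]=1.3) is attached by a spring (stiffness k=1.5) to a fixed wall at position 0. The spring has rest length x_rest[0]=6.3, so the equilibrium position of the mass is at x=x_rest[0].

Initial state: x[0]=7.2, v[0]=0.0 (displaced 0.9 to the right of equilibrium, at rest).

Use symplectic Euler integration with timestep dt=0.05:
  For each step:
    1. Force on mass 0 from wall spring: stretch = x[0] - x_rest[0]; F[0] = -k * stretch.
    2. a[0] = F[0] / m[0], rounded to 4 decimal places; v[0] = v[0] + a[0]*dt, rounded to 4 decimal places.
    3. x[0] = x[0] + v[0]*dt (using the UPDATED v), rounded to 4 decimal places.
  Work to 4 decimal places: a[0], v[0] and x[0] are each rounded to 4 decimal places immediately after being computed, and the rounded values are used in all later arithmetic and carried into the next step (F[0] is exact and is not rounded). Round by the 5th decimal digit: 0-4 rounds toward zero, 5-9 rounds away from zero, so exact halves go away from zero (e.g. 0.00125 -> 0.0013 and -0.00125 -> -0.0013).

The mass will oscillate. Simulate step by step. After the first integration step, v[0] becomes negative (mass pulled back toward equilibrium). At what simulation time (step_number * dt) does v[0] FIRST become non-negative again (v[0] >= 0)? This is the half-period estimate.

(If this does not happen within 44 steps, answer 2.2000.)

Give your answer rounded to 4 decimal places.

Answer: 2.2000

Derivation:
Step 0: x=[7.2000] v=[0.0000]
Step 1: x=[7.1974] v=[-0.0519]
Step 2: x=[7.1922] v=[-0.1037]
Step 3: x=[7.1844] v=[-0.1552]
Step 4: x=[7.1741] v=[-0.2062]
Step 5: x=[7.1613] v=[-0.2566]
Step 6: x=[7.1460] v=[-0.3063]
Step 7: x=[7.1282] v=[-0.3551]
Step 8: x=[7.1081] v=[-0.4029]
Step 9: x=[7.0856] v=[-0.4495]
Step 10: x=[7.0609] v=[-0.4948]
Step 11: x=[7.0340] v=[-0.5387]
Step 12: x=[7.0050] v=[-0.5810]
Step 13: x=[6.9739] v=[-0.6217]
Step 14: x=[6.9409] v=[-0.6606]
Step 15: x=[6.9060] v=[-0.6976]
Step 16: x=[6.8694] v=[-0.7326]
Step 17: x=[6.8311] v=[-0.7655]
Step 18: x=[6.7913] v=[-0.7961]
Step 19: x=[6.7501] v=[-0.8244]
Step 20: x=[6.7076] v=[-0.8504]
Step 21: x=[6.6639] v=[-0.8739]
Step 22: x=[6.6192] v=[-0.8949]
Step 23: x=[6.5735] v=[-0.9133]
Step 24: x=[6.5270] v=[-0.9291]
Step 25: x=[6.4799] v=[-0.9422]
Step 26: x=[6.4323] v=[-0.9526]
Step 27: x=[6.3843] v=[-0.9602]
Step 28: x=[6.3360] v=[-0.9651]
Step 29: x=[6.2876] v=[-0.9672]
Step 30: x=[6.2393] v=[-0.9665]
Step 31: x=[6.1912] v=[-0.9630]
Step 32: x=[6.1434] v=[-0.9567]
Step 33: x=[6.0960] v=[-0.9477]
Step 34: x=[6.0492] v=[-0.9359]
Step 35: x=[6.0031] v=[-0.9214]
Step 36: x=[5.9579] v=[-0.9043]
Step 37: x=[5.9137] v=[-0.8846]
Step 38: x=[5.8706] v=[-0.8623]
Step 39: x=[5.8287] v=[-0.8375]
Step 40: x=[5.7882] v=[-0.8103]
Step 41: x=[5.7492] v=[-0.7808]
Step 42: x=[5.7118] v=[-0.7490]
Step 43: x=[5.6760] v=[-0.7151]
Step 44: x=[5.6420] v=[-0.6791]
v[0] did not become non-negative within 44 steps; using fallback time=2.2000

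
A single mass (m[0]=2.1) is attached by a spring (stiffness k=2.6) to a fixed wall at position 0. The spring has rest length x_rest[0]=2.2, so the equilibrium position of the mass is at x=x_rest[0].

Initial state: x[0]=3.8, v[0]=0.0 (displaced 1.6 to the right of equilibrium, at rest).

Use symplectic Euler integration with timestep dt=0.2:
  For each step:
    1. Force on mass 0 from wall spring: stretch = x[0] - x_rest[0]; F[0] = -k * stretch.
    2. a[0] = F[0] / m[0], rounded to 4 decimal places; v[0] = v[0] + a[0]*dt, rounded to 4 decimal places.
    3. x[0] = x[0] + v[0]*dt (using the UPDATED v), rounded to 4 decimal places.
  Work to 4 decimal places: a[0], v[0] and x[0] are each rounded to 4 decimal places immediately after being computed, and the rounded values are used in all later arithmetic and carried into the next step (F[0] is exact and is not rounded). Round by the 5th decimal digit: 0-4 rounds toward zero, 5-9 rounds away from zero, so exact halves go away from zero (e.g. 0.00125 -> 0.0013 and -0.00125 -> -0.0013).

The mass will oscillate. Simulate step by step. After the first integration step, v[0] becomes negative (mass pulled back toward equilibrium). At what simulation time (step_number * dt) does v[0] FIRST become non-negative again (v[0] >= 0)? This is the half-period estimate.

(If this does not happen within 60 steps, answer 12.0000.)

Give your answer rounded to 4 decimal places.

Step 0: x=[3.8000] v=[0.0000]
Step 1: x=[3.7208] v=[-0.3962]
Step 2: x=[3.5662] v=[-0.7728]
Step 3: x=[3.3440] v=[-1.1111]
Step 4: x=[3.0651] v=[-1.3944]
Step 5: x=[2.7434] v=[-1.6086]
Step 6: x=[2.3948] v=[-1.7432]
Step 7: x=[2.0365] v=[-1.7914]
Step 8: x=[1.6863] v=[-1.7509]
Step 9: x=[1.3616] v=[-1.6237]
Step 10: x=[1.0784] v=[-1.4161]
Step 11: x=[0.8507] v=[-1.1384]
Step 12: x=[0.6898] v=[-0.8043]
Step 13: x=[0.6037] v=[-0.4303]
Step 14: x=[0.5967] v=[-0.0350]
Step 15: x=[0.6691] v=[0.3620]
First v>=0 after going negative at step 15, time=3.0000

Answer: 3.0000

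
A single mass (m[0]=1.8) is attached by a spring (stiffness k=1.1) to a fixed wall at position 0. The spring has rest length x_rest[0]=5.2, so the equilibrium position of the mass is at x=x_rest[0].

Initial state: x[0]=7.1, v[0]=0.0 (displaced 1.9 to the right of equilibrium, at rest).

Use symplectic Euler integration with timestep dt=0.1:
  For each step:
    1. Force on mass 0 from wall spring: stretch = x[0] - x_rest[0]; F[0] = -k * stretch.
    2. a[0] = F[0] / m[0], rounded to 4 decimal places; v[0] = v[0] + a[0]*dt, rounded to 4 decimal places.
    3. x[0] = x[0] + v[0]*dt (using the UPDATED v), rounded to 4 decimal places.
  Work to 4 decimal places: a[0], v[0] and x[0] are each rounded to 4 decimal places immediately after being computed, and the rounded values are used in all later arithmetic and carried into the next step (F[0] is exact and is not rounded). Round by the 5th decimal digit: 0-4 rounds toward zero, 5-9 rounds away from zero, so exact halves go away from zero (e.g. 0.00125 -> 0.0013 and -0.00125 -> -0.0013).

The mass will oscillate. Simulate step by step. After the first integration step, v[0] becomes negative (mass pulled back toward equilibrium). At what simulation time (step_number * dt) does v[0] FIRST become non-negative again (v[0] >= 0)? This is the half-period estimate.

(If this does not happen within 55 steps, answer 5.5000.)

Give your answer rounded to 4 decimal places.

Answer: 4.1000

Derivation:
Step 0: x=[7.1000] v=[0.0000]
Step 1: x=[7.0884] v=[-0.1161]
Step 2: x=[7.0653] v=[-0.2315]
Step 3: x=[7.0308] v=[-0.3455]
Step 4: x=[6.9851] v=[-0.4574]
Step 5: x=[6.9285] v=[-0.5665]
Step 6: x=[6.8613] v=[-0.6721]
Step 7: x=[6.7839] v=[-0.7736]
Step 8: x=[6.6969] v=[-0.8704]
Step 9: x=[6.6007] v=[-0.9619]
Step 10: x=[6.4960] v=[-1.0475]
Step 11: x=[6.3833] v=[-1.1267]
Step 12: x=[6.2634] v=[-1.1990]
Step 13: x=[6.1370] v=[-1.2640]
Step 14: x=[6.0049] v=[-1.3213]
Step 15: x=[5.8679] v=[-1.3705]
Step 16: x=[5.7268] v=[-1.4113]
Step 17: x=[5.5825] v=[-1.4435]
Step 18: x=[5.4358] v=[-1.4669]
Step 19: x=[5.2877] v=[-1.4813]
Step 20: x=[5.1390] v=[-1.4867]
Step 21: x=[4.9907] v=[-1.4830]
Step 22: x=[4.8437] v=[-1.4702]
Step 23: x=[4.6989] v=[-1.4484]
Step 24: x=[4.5571] v=[-1.4178]
Step 25: x=[4.4193] v=[-1.3785]
Step 26: x=[4.2862] v=[-1.3308]
Step 27: x=[4.1587] v=[-1.2750]
Step 28: x=[4.0376] v=[-1.2114]
Step 29: x=[3.9236] v=[-1.1404]
Step 30: x=[3.8174] v=[-1.0624]
Step 31: x=[3.7196] v=[-0.9779]
Step 32: x=[3.6309] v=[-0.8874]
Step 33: x=[3.5518] v=[-0.7915]
Step 34: x=[3.4827] v=[-0.6908]
Step 35: x=[3.4241] v=[-0.5859]
Step 36: x=[3.3764] v=[-0.4774]
Step 37: x=[3.3398] v=[-0.3660]
Step 38: x=[3.3146] v=[-0.2523]
Step 39: x=[3.3009] v=[-0.1371]
Step 40: x=[3.2988] v=[-0.0210]
Step 41: x=[3.3083] v=[0.0952]
First v>=0 after going negative at step 41, time=4.1000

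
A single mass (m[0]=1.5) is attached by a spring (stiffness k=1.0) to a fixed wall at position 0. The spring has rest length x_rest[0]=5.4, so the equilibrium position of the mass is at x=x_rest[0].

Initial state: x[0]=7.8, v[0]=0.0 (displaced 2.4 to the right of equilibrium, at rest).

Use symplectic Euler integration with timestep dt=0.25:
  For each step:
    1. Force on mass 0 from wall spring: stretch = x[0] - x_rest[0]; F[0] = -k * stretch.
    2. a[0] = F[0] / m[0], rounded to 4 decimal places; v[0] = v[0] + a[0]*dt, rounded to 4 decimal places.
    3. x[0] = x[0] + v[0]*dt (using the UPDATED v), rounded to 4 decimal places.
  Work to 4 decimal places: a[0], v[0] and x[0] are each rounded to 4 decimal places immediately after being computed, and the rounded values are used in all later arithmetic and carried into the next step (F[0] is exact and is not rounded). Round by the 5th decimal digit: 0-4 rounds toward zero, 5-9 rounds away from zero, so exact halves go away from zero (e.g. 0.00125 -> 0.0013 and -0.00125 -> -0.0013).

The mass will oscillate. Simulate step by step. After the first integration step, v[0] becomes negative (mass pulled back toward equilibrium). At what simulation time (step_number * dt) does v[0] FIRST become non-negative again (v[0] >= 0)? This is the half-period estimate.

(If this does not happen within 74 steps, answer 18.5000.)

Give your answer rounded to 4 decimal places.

Step 0: x=[7.8000] v=[0.0000]
Step 1: x=[7.7000] v=[-0.4000]
Step 2: x=[7.5042] v=[-0.7833]
Step 3: x=[7.2207] v=[-1.1340]
Step 4: x=[6.8613] v=[-1.4375]
Step 5: x=[6.4410] v=[-1.6811]
Step 6: x=[5.9774] v=[-1.8546]
Step 7: x=[5.4897] v=[-1.9508]
Step 8: x=[4.9983] v=[-1.9658]
Step 9: x=[4.5236] v=[-1.8989]
Step 10: x=[4.0854] v=[-1.7528]
Step 11: x=[3.7020] v=[-1.5337]
Step 12: x=[3.3893] v=[-1.2507]
Step 13: x=[3.1604] v=[-0.9156]
Step 14: x=[3.0248] v=[-0.5423]
Step 15: x=[2.9882] v=[-0.1464]
Step 16: x=[3.0521] v=[0.2556]
First v>=0 after going negative at step 16, time=4.0000

Answer: 4.0000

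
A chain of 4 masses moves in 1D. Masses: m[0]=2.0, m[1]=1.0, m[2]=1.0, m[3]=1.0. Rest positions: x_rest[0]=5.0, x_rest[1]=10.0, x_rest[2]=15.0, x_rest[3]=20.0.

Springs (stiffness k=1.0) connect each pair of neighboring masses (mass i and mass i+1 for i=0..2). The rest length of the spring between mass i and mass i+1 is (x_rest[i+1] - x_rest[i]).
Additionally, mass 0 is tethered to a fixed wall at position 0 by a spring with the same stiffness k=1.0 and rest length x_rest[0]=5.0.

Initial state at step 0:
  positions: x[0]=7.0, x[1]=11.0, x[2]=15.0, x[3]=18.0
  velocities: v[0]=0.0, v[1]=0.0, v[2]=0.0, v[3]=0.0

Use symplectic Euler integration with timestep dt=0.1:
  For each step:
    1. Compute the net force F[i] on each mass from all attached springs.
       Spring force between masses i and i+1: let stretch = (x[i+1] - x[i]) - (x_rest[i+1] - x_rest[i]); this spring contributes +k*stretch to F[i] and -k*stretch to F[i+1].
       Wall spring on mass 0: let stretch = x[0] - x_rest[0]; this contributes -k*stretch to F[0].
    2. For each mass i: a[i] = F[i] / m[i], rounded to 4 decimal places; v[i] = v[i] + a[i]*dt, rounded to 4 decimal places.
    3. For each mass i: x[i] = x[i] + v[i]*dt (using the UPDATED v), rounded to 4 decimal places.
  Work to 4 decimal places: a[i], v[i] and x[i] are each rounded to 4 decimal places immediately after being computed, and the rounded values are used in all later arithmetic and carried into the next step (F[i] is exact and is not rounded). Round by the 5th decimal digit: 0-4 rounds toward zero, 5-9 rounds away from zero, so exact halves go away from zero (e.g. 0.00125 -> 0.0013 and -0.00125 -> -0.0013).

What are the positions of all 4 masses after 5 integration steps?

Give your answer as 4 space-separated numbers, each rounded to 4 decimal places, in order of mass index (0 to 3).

Answer: 6.7803 10.9916 14.8636 18.2898

Derivation:
Step 0: x=[7.0000 11.0000 15.0000 18.0000] v=[0.0000 0.0000 0.0000 0.0000]
Step 1: x=[6.9850 11.0000 14.9900 18.0200] v=[-0.1500 0.0000 -0.1000 0.2000]
Step 2: x=[6.9552 10.9998 14.9704 18.0597] v=[-0.2985 -0.0025 -0.1960 0.3970]
Step 3: x=[6.9108 10.9988 14.9420 18.1185] v=[-0.4440 -0.0099 -0.2841 0.5881]
Step 4: x=[6.8523 10.9964 14.9059 18.1956] v=[-0.5851 -0.0244 -0.3608 0.7705]
Step 5: x=[6.7803 10.9916 14.8636 18.2898] v=[-0.7205 -0.0479 -0.4228 0.9415]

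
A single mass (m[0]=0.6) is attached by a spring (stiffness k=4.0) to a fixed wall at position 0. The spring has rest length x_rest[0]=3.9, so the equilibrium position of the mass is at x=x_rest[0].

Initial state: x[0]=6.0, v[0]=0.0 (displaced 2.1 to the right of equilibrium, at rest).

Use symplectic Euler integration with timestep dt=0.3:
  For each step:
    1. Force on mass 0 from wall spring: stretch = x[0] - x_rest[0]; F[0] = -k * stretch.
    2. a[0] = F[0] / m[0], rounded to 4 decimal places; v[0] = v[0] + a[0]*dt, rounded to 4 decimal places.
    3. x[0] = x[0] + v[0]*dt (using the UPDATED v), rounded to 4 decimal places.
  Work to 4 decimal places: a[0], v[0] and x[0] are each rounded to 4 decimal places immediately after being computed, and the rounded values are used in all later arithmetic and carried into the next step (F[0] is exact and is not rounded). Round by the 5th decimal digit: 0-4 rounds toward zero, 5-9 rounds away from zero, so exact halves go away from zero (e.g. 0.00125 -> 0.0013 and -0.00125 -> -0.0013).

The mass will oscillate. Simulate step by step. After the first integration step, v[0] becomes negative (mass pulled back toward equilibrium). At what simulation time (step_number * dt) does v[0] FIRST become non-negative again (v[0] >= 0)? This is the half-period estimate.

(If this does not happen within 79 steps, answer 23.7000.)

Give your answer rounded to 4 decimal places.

Answer: 1.2000

Derivation:
Step 0: x=[6.0000] v=[0.0000]
Step 1: x=[4.7400] v=[-4.2000]
Step 2: x=[2.9760] v=[-5.8800]
Step 3: x=[1.7664] v=[-4.0320]
Step 4: x=[1.8370] v=[0.2352]
First v>=0 after going negative at step 4, time=1.2000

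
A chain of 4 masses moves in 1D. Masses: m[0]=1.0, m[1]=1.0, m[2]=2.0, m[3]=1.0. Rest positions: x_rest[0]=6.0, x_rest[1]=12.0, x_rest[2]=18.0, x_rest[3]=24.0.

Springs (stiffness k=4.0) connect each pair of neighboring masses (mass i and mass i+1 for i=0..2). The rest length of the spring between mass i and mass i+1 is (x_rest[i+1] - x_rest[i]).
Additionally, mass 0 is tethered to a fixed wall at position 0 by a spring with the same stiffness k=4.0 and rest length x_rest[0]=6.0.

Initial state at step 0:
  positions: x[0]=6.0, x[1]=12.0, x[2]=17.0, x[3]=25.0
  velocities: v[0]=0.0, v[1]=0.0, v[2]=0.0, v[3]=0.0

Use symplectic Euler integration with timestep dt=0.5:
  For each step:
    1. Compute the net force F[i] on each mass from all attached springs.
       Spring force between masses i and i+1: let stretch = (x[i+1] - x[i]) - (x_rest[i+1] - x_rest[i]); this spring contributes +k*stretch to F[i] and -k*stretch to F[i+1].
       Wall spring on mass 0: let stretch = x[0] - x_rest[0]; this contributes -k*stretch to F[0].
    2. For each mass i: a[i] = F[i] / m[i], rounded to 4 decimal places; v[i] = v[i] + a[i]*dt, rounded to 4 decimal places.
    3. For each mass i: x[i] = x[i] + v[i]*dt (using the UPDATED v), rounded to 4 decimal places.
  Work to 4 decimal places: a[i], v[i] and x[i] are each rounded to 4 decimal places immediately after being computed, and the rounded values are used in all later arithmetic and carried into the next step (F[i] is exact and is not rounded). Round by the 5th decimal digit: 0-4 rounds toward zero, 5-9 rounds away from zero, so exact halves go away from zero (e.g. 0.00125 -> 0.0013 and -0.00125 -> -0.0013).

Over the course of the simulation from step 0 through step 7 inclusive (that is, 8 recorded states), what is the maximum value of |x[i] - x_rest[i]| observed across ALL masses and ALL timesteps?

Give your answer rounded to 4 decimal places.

Step 0: x=[6.0000 12.0000 17.0000 25.0000] v=[0.0000 0.0000 0.0000 0.0000]
Step 1: x=[6.0000 11.0000 18.5000 23.0000] v=[0.0000 -2.0000 3.0000 -4.0000]
Step 2: x=[5.0000 12.5000 18.5000 22.5000] v=[-2.0000 3.0000 0.0000 -1.0000]
Step 3: x=[6.5000 12.5000 17.5000 24.0000] v=[3.0000 0.0000 -2.0000 3.0000]
Step 4: x=[7.5000 11.5000 17.2500 25.0000] v=[2.0000 -2.0000 -0.5000 2.0000]
Step 5: x=[5.0000 12.2500 18.0000 24.2500] v=[-5.0000 1.5000 1.5000 -1.5000]
Step 6: x=[4.7500 11.5000 19.0000 23.2500] v=[-0.5000 -1.5000 2.0000 -2.0000]
Step 7: x=[6.5000 11.5000 18.3750 24.0000] v=[3.5000 0.0000 -1.2500 1.5000]
Max displacement = 1.5000

Answer: 1.5000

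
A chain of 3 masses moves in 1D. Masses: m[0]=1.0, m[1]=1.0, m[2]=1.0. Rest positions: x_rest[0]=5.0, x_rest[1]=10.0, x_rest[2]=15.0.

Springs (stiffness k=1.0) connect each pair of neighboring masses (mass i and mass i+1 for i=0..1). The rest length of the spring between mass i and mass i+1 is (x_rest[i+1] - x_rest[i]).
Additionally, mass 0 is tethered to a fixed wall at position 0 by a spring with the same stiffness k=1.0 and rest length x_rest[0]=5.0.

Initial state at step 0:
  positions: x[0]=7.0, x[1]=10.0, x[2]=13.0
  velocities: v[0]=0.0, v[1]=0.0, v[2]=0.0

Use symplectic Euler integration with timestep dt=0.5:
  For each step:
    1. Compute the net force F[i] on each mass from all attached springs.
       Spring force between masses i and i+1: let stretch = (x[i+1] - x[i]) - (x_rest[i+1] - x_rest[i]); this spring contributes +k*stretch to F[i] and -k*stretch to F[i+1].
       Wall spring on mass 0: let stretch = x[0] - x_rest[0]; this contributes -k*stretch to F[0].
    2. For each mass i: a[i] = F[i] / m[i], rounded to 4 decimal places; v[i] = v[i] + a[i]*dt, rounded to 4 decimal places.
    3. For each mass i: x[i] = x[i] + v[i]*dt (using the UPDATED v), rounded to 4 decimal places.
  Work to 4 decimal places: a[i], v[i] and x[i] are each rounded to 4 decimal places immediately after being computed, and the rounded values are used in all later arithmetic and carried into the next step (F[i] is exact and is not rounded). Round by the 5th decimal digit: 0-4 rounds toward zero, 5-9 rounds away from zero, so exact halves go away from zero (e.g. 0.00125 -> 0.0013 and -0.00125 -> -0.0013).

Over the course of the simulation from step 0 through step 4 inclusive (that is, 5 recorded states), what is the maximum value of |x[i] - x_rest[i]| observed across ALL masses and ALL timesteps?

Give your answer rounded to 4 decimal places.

Answer: 2.2890

Derivation:
Step 0: x=[7.0000 10.0000 13.0000] v=[0.0000 0.0000 0.0000]
Step 1: x=[6.0000 10.0000 13.5000] v=[-2.0000 0.0000 1.0000]
Step 2: x=[4.5000 9.8750 14.3750] v=[-3.0000 -0.2500 1.7500]
Step 3: x=[3.2188 9.5313 15.3750] v=[-2.5625 -0.6875 2.0000]
Step 4: x=[2.7110 9.0704 16.1641] v=[-1.0157 -0.9219 1.5782]
Max displacement = 2.2890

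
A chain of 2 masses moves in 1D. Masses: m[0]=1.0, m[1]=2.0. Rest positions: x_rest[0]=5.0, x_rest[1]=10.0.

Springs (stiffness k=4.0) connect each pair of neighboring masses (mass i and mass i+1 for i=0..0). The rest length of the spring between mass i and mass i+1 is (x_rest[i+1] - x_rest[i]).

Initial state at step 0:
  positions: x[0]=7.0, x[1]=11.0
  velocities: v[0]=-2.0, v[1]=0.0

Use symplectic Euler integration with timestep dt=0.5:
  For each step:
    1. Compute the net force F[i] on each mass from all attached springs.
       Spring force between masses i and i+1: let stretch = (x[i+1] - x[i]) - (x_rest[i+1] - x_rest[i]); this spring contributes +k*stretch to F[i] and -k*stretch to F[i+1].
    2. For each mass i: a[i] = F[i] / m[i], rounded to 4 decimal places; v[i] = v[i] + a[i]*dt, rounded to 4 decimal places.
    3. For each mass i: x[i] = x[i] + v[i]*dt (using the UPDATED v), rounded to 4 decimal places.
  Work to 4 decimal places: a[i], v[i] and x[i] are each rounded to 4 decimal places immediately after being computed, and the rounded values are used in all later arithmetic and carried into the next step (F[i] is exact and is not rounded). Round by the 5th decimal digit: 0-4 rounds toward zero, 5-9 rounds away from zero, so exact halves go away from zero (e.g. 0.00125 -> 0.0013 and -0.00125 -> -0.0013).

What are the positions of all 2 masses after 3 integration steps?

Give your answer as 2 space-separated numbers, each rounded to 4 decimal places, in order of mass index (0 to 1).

Answer: 5.7500 10.1250

Derivation:
Step 0: x=[7.0000 11.0000] v=[-2.0000 0.0000]
Step 1: x=[5.0000 11.5000] v=[-4.0000 1.0000]
Step 2: x=[4.5000 11.2500] v=[-1.0000 -0.5000]
Step 3: x=[5.7500 10.1250] v=[2.5000 -2.2500]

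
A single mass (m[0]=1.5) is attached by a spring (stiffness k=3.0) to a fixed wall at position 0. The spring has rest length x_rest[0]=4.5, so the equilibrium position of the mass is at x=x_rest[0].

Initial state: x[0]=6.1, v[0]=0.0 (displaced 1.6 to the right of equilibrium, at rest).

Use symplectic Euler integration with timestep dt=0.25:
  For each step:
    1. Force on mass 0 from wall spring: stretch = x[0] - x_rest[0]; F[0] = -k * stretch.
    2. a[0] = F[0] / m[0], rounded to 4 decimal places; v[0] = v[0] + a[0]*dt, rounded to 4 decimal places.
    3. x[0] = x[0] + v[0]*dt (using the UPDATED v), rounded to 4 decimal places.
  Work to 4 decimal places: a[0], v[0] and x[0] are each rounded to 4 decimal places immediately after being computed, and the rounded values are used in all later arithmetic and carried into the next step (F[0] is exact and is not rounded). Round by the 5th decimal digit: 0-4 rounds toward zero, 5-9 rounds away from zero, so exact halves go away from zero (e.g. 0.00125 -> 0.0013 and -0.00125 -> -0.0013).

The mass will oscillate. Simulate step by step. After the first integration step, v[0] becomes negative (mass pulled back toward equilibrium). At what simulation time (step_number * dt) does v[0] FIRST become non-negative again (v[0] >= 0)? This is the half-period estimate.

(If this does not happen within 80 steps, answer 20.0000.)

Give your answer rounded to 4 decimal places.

Step 0: x=[6.1000] v=[0.0000]
Step 1: x=[5.9000] v=[-0.8000]
Step 2: x=[5.5250] v=[-1.5000]
Step 3: x=[5.0219] v=[-2.0125]
Step 4: x=[4.4535] v=[-2.2735]
Step 5: x=[3.8909] v=[-2.2503]
Step 6: x=[3.4045] v=[-1.9458]
Step 7: x=[3.0550] v=[-1.3981]
Step 8: x=[2.8861] v=[-0.6756]
Step 9: x=[2.9190] v=[0.1314]
First v>=0 after going negative at step 9, time=2.2500

Answer: 2.2500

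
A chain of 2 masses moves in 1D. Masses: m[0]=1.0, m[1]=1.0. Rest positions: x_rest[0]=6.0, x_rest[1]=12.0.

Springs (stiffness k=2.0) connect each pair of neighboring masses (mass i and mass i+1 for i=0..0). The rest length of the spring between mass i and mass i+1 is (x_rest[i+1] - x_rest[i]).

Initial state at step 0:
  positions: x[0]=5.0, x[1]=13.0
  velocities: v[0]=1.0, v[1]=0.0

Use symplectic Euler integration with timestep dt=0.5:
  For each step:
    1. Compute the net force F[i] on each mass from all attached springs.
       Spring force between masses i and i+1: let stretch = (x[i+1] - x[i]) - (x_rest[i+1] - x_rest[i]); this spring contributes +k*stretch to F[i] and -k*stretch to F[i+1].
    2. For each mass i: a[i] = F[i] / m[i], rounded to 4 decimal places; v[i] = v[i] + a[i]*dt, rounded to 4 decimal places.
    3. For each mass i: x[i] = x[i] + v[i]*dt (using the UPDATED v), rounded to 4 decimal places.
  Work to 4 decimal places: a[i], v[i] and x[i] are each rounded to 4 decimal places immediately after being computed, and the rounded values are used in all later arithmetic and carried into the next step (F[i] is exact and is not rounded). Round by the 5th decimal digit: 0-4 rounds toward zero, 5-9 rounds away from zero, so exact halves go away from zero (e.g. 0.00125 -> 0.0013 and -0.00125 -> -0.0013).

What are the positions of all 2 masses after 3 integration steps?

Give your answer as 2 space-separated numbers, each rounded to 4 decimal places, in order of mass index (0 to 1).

Step 0: x=[5.0000 13.0000] v=[1.0000 0.0000]
Step 1: x=[6.5000 12.0000] v=[3.0000 -2.0000]
Step 2: x=[7.7500 11.2500] v=[2.5000 -1.5000]
Step 3: x=[7.7500 11.7500] v=[0.0000 1.0000]

Answer: 7.7500 11.7500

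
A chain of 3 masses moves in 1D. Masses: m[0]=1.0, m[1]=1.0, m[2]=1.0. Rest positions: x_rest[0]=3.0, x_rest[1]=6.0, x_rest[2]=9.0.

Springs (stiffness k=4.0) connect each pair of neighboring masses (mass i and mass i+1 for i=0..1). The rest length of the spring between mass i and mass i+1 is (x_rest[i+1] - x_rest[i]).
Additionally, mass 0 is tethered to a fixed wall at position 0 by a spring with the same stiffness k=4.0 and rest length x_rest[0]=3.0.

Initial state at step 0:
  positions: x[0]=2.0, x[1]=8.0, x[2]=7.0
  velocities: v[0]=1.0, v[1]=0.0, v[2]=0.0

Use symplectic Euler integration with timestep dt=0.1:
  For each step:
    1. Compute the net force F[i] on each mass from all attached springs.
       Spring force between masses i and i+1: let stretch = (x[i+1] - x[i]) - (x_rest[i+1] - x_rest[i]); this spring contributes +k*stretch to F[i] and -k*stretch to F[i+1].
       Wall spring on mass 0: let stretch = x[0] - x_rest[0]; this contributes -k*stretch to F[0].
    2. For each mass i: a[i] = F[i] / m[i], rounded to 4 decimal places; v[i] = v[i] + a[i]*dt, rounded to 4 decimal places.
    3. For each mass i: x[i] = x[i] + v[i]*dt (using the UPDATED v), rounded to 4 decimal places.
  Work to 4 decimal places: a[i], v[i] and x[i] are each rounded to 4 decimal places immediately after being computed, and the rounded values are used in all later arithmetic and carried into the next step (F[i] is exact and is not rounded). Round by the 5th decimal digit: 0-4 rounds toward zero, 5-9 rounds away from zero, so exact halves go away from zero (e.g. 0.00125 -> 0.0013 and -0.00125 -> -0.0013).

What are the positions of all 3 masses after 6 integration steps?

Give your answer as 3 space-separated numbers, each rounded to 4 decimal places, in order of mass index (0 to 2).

Step 0: x=[2.0000 8.0000 7.0000] v=[1.0000 0.0000 0.0000]
Step 1: x=[2.2600 7.7200 7.1600] v=[2.6000 -2.8000 1.6000]
Step 2: x=[2.6480 7.1992 7.4624] v=[3.8800 -5.2080 3.0240]
Step 3: x=[3.1121 6.5069 7.8743] v=[4.6413 -6.9232 4.1187]
Step 4: x=[3.5875 5.7335 8.3515] v=[4.7544 -7.7342 4.7717]
Step 5: x=[4.0053 4.9790 8.8440] v=[4.1778 -7.5454 4.9245]
Step 6: x=[4.3018 4.3401 9.3019] v=[2.9652 -6.3889 4.5785]

Answer: 4.3018 4.3401 9.3019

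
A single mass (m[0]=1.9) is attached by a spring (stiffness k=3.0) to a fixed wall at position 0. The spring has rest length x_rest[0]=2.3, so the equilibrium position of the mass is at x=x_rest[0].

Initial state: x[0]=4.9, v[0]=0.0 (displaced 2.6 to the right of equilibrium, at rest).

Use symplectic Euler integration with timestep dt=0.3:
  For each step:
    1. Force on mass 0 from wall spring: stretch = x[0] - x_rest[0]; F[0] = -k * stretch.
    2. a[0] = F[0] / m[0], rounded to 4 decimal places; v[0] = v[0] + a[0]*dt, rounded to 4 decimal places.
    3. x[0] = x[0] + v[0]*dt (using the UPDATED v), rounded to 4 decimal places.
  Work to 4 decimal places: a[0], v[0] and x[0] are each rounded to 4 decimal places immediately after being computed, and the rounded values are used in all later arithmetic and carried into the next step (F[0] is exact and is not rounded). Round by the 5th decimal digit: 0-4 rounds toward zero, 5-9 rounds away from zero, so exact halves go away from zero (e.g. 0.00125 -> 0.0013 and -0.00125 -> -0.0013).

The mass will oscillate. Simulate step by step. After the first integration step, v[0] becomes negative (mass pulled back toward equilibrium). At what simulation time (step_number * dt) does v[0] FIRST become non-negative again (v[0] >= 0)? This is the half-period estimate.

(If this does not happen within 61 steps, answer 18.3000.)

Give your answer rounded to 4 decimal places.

Answer: 2.7000

Derivation:
Step 0: x=[4.9000] v=[0.0000]
Step 1: x=[4.5305] v=[-1.2316]
Step 2: x=[3.8441] v=[-2.2881]
Step 3: x=[2.9383] v=[-3.0195]
Step 4: x=[1.9418] v=[-3.3218]
Step 5: x=[0.9962] v=[-3.1521]
Step 6: x=[0.2359] v=[-2.5345]
Step 7: x=[-0.2311] v=[-1.5568]
Step 8: x=[-0.3385] v=[-0.3579]
Step 9: x=[-0.0709] v=[0.8919]
First v>=0 after going negative at step 9, time=2.7000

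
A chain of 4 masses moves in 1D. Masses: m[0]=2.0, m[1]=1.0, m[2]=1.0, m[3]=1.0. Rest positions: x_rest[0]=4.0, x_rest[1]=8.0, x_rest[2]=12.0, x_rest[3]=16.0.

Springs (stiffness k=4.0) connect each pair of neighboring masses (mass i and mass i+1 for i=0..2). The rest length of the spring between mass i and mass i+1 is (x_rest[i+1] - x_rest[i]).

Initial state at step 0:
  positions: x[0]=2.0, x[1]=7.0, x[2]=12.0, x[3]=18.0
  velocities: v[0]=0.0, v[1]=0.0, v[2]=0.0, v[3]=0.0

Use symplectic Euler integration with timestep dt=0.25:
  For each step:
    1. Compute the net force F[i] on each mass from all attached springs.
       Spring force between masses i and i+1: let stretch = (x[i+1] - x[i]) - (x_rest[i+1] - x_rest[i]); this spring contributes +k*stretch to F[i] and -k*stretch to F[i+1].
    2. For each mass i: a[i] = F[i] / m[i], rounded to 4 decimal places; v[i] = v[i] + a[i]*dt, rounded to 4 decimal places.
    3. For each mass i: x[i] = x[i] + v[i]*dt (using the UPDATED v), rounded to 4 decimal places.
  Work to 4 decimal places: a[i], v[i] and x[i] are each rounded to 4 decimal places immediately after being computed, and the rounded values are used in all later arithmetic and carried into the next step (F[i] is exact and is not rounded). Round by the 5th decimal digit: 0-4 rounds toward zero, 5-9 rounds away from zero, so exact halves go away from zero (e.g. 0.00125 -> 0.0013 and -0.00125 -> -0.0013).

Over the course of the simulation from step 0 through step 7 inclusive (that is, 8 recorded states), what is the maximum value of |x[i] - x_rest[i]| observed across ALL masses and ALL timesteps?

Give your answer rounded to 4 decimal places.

Step 0: x=[2.0000 7.0000 12.0000 18.0000] v=[0.0000 0.0000 0.0000 0.0000]
Step 1: x=[2.1250 7.0000 12.2500 17.5000] v=[0.5000 0.0000 1.0000 -2.0000]
Step 2: x=[2.3594 7.0938 12.5000 16.6875] v=[0.9375 0.3750 1.0000 -3.2500]
Step 3: x=[2.6856 7.3555 12.4453 15.8281] v=[1.3047 1.0468 -0.2187 -3.4375]
Step 4: x=[3.0955 7.7222 11.9639 15.1230] v=[1.6397 1.4667 -1.9257 -2.8203]
Step 5: x=[3.5838 7.9926 11.2118 14.6282] v=[1.9531 1.0817 -3.0083 -1.9794]
Step 6: x=[4.1232 7.9656 10.5090 14.2793] v=[2.1575 -0.1079 -2.8111 -1.3958]
Step 7: x=[4.6429 7.6139 10.1130 13.9878] v=[2.0787 -1.4069 -1.5842 -1.1661]
Max displacement = 2.0122

Answer: 2.0122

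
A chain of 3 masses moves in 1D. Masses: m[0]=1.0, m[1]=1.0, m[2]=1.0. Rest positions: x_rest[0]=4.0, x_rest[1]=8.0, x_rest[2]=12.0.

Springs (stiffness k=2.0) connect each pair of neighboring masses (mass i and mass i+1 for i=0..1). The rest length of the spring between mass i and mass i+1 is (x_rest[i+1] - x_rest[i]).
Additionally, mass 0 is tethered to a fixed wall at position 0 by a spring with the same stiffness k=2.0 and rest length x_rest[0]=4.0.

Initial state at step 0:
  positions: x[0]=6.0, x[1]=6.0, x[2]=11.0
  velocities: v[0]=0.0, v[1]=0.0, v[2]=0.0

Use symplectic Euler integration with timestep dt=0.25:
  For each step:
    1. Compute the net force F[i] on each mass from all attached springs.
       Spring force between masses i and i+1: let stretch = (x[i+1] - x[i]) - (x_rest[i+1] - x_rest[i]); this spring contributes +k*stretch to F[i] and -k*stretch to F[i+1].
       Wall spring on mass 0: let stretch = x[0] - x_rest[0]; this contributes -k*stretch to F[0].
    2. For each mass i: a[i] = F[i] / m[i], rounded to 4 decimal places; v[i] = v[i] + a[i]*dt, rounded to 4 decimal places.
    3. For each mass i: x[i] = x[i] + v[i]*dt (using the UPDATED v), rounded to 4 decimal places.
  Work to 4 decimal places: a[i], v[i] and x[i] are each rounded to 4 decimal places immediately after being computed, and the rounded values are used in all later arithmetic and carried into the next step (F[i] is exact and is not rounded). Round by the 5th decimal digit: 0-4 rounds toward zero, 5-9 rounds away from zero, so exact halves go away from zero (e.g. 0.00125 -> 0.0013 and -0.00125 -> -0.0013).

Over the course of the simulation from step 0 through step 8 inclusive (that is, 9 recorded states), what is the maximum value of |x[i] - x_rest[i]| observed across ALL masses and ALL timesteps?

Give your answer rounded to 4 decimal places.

Step 0: x=[6.0000 6.0000 11.0000] v=[0.0000 0.0000 0.0000]
Step 1: x=[5.2500 6.6250 10.8750] v=[-3.0000 2.5000 -0.5000]
Step 2: x=[4.0156 7.6094 10.7188] v=[-4.9375 3.9375 -0.6250]
Step 3: x=[2.7285 8.5332 10.6739] v=[-5.1484 3.6953 -0.1797]
Step 4: x=[1.8259 8.9990 10.8614] v=[-3.6103 1.8633 0.7500]
Step 5: x=[1.5917 8.8010 11.3161] v=[-0.9367 -0.7921 1.8188]
Step 6: x=[2.0597 8.0162 11.9564] v=[1.8721 -3.1392 2.5613]
Step 7: x=[3.0148 6.9794 12.6042] v=[3.8205 -4.1474 2.5912]
Step 8: x=[4.0887 6.1501 13.0489] v=[4.2954 -3.3173 1.7788]
Max displacement = 2.4083

Answer: 2.4083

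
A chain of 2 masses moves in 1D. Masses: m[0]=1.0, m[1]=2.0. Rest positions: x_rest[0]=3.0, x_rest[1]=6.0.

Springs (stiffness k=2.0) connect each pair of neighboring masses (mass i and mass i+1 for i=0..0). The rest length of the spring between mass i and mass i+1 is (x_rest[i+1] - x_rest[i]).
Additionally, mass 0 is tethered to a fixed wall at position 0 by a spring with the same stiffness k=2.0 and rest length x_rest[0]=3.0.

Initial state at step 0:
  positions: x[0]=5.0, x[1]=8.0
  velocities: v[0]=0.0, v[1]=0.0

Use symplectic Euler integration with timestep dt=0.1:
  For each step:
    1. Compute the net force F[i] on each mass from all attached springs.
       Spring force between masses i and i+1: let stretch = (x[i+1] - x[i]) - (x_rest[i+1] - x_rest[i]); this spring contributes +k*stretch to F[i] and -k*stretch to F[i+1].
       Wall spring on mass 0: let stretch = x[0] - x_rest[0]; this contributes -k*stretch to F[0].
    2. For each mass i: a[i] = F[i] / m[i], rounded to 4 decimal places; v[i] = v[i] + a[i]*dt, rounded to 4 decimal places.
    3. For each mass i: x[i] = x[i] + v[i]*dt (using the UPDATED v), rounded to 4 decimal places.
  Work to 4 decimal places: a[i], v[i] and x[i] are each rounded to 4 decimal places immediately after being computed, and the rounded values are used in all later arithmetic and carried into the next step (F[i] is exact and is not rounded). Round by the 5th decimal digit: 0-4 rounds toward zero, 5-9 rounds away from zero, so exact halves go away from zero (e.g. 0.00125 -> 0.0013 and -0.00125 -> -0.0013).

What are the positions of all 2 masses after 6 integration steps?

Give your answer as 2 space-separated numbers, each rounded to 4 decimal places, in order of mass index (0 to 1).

Step 0: x=[5.0000 8.0000] v=[0.0000 0.0000]
Step 1: x=[4.9600 8.0000] v=[-0.4000 0.0000]
Step 2: x=[4.8816 7.9996] v=[-0.7840 -0.0040]
Step 3: x=[4.7679 7.9980] v=[-1.1367 -0.0158]
Step 4: x=[4.6235 7.9941] v=[-1.4443 -0.0388]
Step 5: x=[4.4540 7.9865] v=[-1.6949 -0.0759]
Step 6: x=[4.2661 7.9736] v=[-1.8792 -0.1292]

Answer: 4.2661 7.9736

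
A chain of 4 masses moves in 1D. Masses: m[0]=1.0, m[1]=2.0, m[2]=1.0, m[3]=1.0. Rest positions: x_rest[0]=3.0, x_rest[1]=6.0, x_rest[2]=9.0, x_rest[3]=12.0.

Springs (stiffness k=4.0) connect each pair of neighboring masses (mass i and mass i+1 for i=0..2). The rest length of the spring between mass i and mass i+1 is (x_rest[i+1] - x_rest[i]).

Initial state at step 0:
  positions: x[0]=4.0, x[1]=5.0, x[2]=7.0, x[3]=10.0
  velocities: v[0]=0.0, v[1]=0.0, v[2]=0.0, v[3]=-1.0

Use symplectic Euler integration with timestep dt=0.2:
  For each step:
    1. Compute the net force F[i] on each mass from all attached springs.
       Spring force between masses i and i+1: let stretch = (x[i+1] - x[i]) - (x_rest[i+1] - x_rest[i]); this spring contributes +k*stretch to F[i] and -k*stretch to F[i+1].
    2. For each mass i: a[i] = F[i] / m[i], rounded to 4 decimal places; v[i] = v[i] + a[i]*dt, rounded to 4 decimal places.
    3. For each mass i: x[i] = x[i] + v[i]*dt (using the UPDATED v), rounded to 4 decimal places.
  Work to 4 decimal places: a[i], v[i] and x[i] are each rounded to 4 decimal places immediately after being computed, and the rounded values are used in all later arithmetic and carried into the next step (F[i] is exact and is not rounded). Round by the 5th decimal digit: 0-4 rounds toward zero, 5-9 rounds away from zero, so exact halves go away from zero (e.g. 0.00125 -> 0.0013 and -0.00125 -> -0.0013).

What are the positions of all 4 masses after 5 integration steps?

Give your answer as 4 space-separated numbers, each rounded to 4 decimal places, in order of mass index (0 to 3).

Answer: 1.0644 5.4242 7.9906 10.0964

Derivation:
Step 0: x=[4.0000 5.0000 7.0000 10.0000] v=[0.0000 0.0000 0.0000 -1.0000]
Step 1: x=[3.6800 5.0800 7.1600 9.8000] v=[-1.6000 0.4000 0.8000 -1.0000]
Step 2: x=[3.1040 5.2144 7.4096 9.6576] v=[-2.8800 0.6720 1.2480 -0.7120]
Step 3: x=[2.3857 5.3556 7.6676 9.6355] v=[-3.5917 0.7059 1.2902 -0.1104]
Step 4: x=[1.6625 5.4441 7.8706 9.7786] v=[-3.6158 0.4427 1.0149 0.7153]
Step 5: x=[1.0644 5.4242 7.9906 10.0964] v=[-2.9905 -0.0993 0.6001 1.5889]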